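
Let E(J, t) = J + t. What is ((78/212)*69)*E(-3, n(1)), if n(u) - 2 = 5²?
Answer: 32292/53 ≈ 609.28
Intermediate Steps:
n(u) = 27 (n(u) = 2 + 5² = 2 + 25 = 27)
((78/212)*69)*E(-3, n(1)) = ((78/212)*69)*(-3 + 27) = ((78*(1/212))*69)*24 = ((39/106)*69)*24 = (2691/106)*24 = 32292/53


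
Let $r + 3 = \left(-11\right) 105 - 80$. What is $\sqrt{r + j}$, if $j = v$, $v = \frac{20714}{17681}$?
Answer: $\frac{2 i \sqrt{96663635971}}{17681} \approx 35.169 i$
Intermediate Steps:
$r = -1238$ ($r = -3 - 1235 = -1238$)
$v = \frac{20714}{17681}$ ($v = 20714 \cdot \frac{1}{17681} = \frac{20714}{17681} \approx 1.1715$)
$j = \frac{20714}{17681} \approx 1.1715$
$\sqrt{r + j} = \sqrt{-1238 + \frac{20714}{17681}} = \sqrt{- \frac{21868364}{17681}} = \frac{2 i \sqrt{96663635971}}{17681}$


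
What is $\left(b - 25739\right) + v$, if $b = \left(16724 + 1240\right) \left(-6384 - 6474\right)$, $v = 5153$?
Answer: $-231001698$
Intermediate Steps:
$b = -230981112$ ($b = 17964 \left(-12858\right) = -230981112$)
$\left(b - 25739\right) + v = \left(-230981112 - 25739\right) + 5153 = -231006851 + 5153 = -231001698$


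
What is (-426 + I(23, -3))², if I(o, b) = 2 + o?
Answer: 160801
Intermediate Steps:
(-426 + I(23, -3))² = (-426 + (2 + 23))² = (-426 + 25)² = (-401)² = 160801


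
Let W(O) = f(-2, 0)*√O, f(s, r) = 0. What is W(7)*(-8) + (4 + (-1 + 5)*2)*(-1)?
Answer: -12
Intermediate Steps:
W(O) = 0 (W(O) = 0*√O = 0)
W(7)*(-8) + (4 + (-1 + 5)*2)*(-1) = 0*(-8) + (4 + (-1 + 5)*2)*(-1) = 0 + (4 + 4*2)*(-1) = 0 + (4 + 8)*(-1) = 0 + 12*(-1) = 0 - 12 = -12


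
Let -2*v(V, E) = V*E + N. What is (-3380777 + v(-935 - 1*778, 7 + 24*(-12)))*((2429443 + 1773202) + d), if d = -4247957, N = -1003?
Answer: 164072577024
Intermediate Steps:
v(V, E) = 1003/2 - E*V/2 (v(V, E) = -(V*E - 1003)/2 = -(E*V - 1003)/2 = -(-1003 + E*V)/2 = 1003/2 - E*V/2)
(-3380777 + v(-935 - 1*778, 7 + 24*(-12)))*((2429443 + 1773202) + d) = (-3380777 + (1003/2 - (7 + 24*(-12))*(-935 - 1*778)/2))*((2429443 + 1773202) - 4247957) = (-3380777 + (1003/2 - (7 - 288)*(-935 - 778)/2))*(4202645 - 4247957) = (-3380777 + (1003/2 - 1/2*(-281)*(-1713)))*(-45312) = (-3380777 + (1003/2 - 481353/2))*(-45312) = (-3380777 - 240175)*(-45312) = -3620952*(-45312) = 164072577024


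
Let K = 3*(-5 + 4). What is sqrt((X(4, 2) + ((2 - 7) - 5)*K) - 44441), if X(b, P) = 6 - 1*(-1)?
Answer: 2*I*sqrt(11101) ≈ 210.72*I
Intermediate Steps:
X(b, P) = 7 (X(b, P) = 6 + 1 = 7)
K = -3 (K = 3*(-1) = -3)
sqrt((X(4, 2) + ((2 - 7) - 5)*K) - 44441) = sqrt((7 + ((2 - 7) - 5)*(-3)) - 44441) = sqrt((7 + (-5 - 5)*(-3)) - 44441) = sqrt((7 - 10*(-3)) - 44441) = sqrt((7 + 30) - 44441) = sqrt(37 - 44441) = sqrt(-44404) = 2*I*sqrt(11101)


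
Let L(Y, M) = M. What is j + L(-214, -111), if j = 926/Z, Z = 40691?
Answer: -4515775/40691 ≈ -110.98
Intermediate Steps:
j = 926/40691 ≈ 0.022757
j + L(-214, -111) = 926/40691 - 111 = -4515775/40691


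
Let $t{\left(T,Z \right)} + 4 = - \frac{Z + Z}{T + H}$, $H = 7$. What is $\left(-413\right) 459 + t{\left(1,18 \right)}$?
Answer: $- \frac{379151}{2} \approx -1.8958 \cdot 10^{5}$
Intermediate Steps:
$t{\left(T,Z \right)} = -4 - \frac{2 Z}{7 + T}$ ($t{\left(T,Z \right)} = -4 - \frac{Z + Z}{T + 7} = -4 - \frac{2 Z}{7 + T}$)
$\left(-413\right) 459 + t{\left(1,18 \right)} = \left(-413\right) 459 + \frac{2 \left(-14 - 18 - 2\right)}{7 + 1} = -189567 + \frac{2 \left(-14 - 18 - 2\right)}{8} = -189567 + 2 \cdot \frac{1}{8} \left(-34\right) = -189567 - \frac{17}{2} = - \frac{379151}{2}$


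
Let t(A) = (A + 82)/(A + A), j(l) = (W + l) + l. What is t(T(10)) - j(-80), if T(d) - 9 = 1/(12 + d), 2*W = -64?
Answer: 78419/398 ≈ 197.03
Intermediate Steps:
W = -32 (W = (½)*(-64) = -32)
T(d) = 9 + 1/(12 + d)
j(l) = -32 + 2*l (j(l) = (-32 + l) + l = -32 + 2*l)
t(A) = (82 + A)/(2*A) (t(A) = (82 + A)/((2*A)) = (82 + A)*(1/(2*A)) = (82 + A)/(2*A))
t(T(10)) - j(-80) = (82 + (109 + 9*10)/(12 + 10))/(2*(((109 + 9*10)/(12 + 10)))) - (-32 + 2*(-80)) = (82 + (109 + 90)/22)/(2*(((109 + 90)/22))) - (-32 - 160) = (82 + (1/22)*199)/(2*(((1/22)*199))) - 1*(-192) = (82 + 199/22)/(2*(199/22)) + 192 = (½)*(22/199)*(2003/22) + 192 = 2003/398 + 192 = 78419/398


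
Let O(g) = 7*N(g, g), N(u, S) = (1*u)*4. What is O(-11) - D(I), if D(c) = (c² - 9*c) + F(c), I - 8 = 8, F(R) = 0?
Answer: -420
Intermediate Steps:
N(u, S) = 4*u (N(u, S) = u*4 = 4*u)
I = 16 (I = 8 + 8 = 16)
O(g) = 28*g (O(g) = 7*(4*g) = 28*g)
D(c) = c² - 9*c (D(c) = (c² - 9*c) + 0 = c² - 9*c)
O(-11) - D(I) = 28*(-11) - 16*(-9 + 16) = -308 - 16*7 = -308 - 1*112 = -308 - 112 = -420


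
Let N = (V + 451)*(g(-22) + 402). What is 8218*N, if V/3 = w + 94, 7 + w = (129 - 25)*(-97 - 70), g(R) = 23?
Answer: -179494268800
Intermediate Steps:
w = -17375 (w = -7 + (129 - 25)*(-97 - 70) = -7 + 104*(-167) = -7 - 17368 = -17375)
V = -51843 (V = 3*(-17375 + 94) = 3*(-17281) = -51843)
N = -21841600 (N = (-51843 + 451)*(23 + 402) = -51392*425 = -21841600)
8218*N = 8218*(-21841600) = -179494268800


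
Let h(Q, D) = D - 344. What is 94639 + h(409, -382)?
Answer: 93913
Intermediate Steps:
h(Q, D) = -344 + D
94639 + h(409, -382) = 94639 + (-344 - 382) = 94639 - 726 = 93913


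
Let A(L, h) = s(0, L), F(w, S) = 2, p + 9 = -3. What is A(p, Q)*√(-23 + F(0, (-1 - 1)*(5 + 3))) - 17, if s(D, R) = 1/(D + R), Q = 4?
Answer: -17 - I*√21/12 ≈ -17.0 - 0.38188*I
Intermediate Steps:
p = -12 (p = -9 - 3 = -12)
A(L, h) = 1/L (A(L, h) = 1/(0 + L) = 1/L)
A(p, Q)*√(-23 + F(0, (-1 - 1)*(5 + 3))) - 17 = √(-23 + 2)/(-12) - 17 = -I*√21/12 - 17 = -17 - I*√21/12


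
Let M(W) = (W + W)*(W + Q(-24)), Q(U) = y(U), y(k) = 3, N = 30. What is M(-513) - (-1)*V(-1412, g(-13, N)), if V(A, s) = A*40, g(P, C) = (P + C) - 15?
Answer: 466780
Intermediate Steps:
g(P, C) = -15 + C + P (g(P, C) = (C + P) - 15 = -15 + C + P)
V(A, s) = 40*A
Q(U) = 3
M(W) = 2*W*(3 + W) (M(W) = (W + W)*(W + 3) = (2*W)*(3 + W) = 2*W*(3 + W))
M(-513) - (-1)*V(-1412, g(-13, N)) = 2*(-513)*(3 - 513) - (-1)*40*(-1412) = 2*(-513)*(-510) - (-1)*(-56480) = 523260 - 1*56480 = 523260 - 56480 = 466780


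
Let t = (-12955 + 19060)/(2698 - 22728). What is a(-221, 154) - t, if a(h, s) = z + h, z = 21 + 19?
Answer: -723865/4006 ≈ -180.70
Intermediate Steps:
z = 40
t = -1221/4006 (t = 6105/(-20030) = 6105*(-1/20030) = -1221/4006 ≈ -0.30479)
a(h, s) = 40 + h
a(-221, 154) - t = (40 - 221) - 1*(-1221/4006) = -181 + 1221/4006 = -723865/4006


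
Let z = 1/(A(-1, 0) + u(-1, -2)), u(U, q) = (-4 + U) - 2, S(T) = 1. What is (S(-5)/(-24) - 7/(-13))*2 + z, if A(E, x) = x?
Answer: 929/1092 ≈ 0.85073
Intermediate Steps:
u(U, q) = -6 + U
z = -⅐ (z = 1/(0 + (-6 - 1)) = 1/(0 - 7) = 1/(-7) = -⅐ ≈ -0.14286)
(S(-5)/(-24) - 7/(-13))*2 + z = (1/(-24) - 7/(-13))*2 - ⅐ = (1*(-1/24) - 7*(-1/13))*2 - ⅐ = (-1/24 + 7/13)*2 - ⅐ = (155/312)*2 - ⅐ = 155/156 - ⅐ = 929/1092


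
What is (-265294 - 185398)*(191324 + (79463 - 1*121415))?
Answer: -67320765424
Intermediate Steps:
(-265294 - 185398)*(191324 + (79463 - 1*121415)) = -450692*(191324 + (79463 - 121415)) = -450692*(191324 - 41952) = -450692*149372 = -67320765424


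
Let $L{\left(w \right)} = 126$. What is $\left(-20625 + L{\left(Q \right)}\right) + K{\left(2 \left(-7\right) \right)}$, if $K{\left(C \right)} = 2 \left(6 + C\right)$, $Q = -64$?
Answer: $-20515$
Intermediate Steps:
$K{\left(C \right)} = 12 + 2 C$
$\left(-20625 + L{\left(Q \right)}\right) + K{\left(2 \left(-7\right) \right)} = \left(-20625 + 126\right) + \left(12 + 2 \cdot 2 \left(-7\right)\right) = -20499 + \left(12 + 2 \left(-14\right)\right) = -20499 + \left(12 - 28\right) = -20499 - 16 = -20515$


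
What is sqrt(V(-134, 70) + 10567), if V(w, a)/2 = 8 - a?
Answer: 59*sqrt(3) ≈ 102.19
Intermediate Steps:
V(w, a) = 16 - 2*a (V(w, a) = 2*(8 - a) = 16 - 2*a)
sqrt(V(-134, 70) + 10567) = sqrt((16 - 2*70) + 10567) = sqrt((16 - 140) + 10567) = sqrt(-124 + 10567) = sqrt(10443) = 59*sqrt(3)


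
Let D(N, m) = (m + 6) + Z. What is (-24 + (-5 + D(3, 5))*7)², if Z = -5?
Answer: 289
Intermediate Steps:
D(N, m) = 1 + m (D(N, m) = (m + 6) - 5 = (6 + m) - 5 = 1 + m)
(-24 + (-5 + D(3, 5))*7)² = (-24 + (-5 + (1 + 5))*7)² = (-24 + (-5 + 6)*7)² = (-24 + 1*7)² = (-24 + 7)² = (-17)² = 289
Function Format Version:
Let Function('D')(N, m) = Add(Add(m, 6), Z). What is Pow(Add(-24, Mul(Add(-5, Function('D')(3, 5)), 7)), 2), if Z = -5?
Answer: 289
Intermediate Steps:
Function('D')(N, m) = Add(1, m) (Function('D')(N, m) = Add(Add(m, 6), -5) = Add(Add(6, m), -5) = Add(1, m))
Pow(Add(-24, Mul(Add(-5, Function('D')(3, 5)), 7)), 2) = Pow(Add(-24, Mul(Add(-5, Add(1, 5)), 7)), 2) = Pow(Add(-24, Mul(Add(-5, 6), 7)), 2) = Pow(Add(-24, Mul(1, 7)), 2) = Pow(Add(-24, 7), 2) = Pow(-17, 2) = 289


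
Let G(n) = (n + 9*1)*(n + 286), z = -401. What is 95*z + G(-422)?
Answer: 18073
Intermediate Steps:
G(n) = (9 + n)*(286 + n) (G(n) = (n + 9)*(286 + n) = (9 + n)*(286 + n))
95*z + G(-422) = 95*(-401) + (2574 + (-422)² + 295*(-422)) = -38095 + (2574 + 178084 - 124490) = -38095 + 56168 = 18073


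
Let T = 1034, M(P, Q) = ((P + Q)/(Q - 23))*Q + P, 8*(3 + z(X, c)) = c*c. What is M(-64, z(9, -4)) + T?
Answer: 23215/24 ≈ 967.29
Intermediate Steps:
z(X, c) = -3 + c²/8 (z(X, c) = -3 + (c*c)/8 = -3 + c²/8)
M(P, Q) = P + Q*(P + Q)/(-23 + Q) (M(P, Q) = ((P + Q)/(-23 + Q))*Q + P = Q*(P + Q)/(-23 + Q) + P = P + Q*(P + Q)/(-23 + Q))
M(-64, z(9, -4)) + T = ((-3 + (⅛)*(-4)²)² - 23*(-64) + 2*(-64)*(-3 + (⅛)*(-4)²))/(-23 + (-3 + (⅛)*(-4)²)) + 1034 = ((-3 + (⅛)*16)² + 1472 + 2*(-64)*(-3 + (⅛)*16))/(-23 + (-3 + (⅛)*16)) + 1034 = ((-3 + 2)² + 1472 + 2*(-64)*(-3 + 2))/(-23 + (-3 + 2)) + 1034 = ((-1)² + 1472 + 2*(-64)*(-1))/(-23 - 1) + 1034 = (1 + 1472 + 128)/(-24) + 1034 = -1/24*1601 + 1034 = -1601/24 + 1034 = 23215/24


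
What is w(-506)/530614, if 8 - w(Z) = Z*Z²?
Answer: 64777112/265307 ≈ 244.16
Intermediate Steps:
w(Z) = 8 - Z³ (w(Z) = 8 - Z*Z² = 8 - Z³)
w(-506)/530614 = (8 - 1*(-506)³)/530614 = (8 - 1*(-129554216))*(1/530614) = (8 + 129554216)*(1/530614) = 129554224*(1/530614) = 64777112/265307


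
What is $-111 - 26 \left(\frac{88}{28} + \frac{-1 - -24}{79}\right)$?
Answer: $- \frac{110757}{553} \approx -200.28$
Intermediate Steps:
$-111 - 26 \left(\frac{88}{28} + \frac{-1 - -24}{79}\right) = -111 - 26 \left(88 \cdot \frac{1}{28} + \left(-1 + 24\right) \frac{1}{79}\right) = -111 - 26 \left(\frac{22}{7} + 23 \cdot \frac{1}{79}\right) = -111 - 26 \left(\frac{22}{7} + \frac{23}{79}\right) = -111 - \frac{49374}{553} = - \frac{110757}{553}$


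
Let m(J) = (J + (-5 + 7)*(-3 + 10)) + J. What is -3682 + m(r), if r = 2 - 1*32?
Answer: -3728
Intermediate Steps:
r = -30 (r = 2 - 32 = -30)
m(J) = 14 + 2*J (m(J) = (J + 2*7) + J = (J + 14) + J = (14 + J) + J = 14 + 2*J)
-3682 + m(r) = -3682 + (14 + 2*(-30)) = -3682 + (14 - 60) = -3682 - 46 = -3728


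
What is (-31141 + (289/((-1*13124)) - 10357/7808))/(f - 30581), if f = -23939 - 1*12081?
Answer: 46929775189/100363977344 ≈ 0.46760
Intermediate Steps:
f = -36020 (f = -23939 - 12081 = -36020)
(-31141 + (289/((-1*13124)) - 10357/7808))/(f - 30581) = (-31141 + (289/((-1*13124)) - 10357/7808))/(-36020 - 30581) = (-31141 + (289/(-13124) - 10357*1/7808))/(-66601) = (-31141 + (289*(-1/13124) - 10357/7808))*(-1/66601) = (-31141 + (-17/772 - 10357/7808))*(-1/66601) = (-31141 - 2032085/1506944)*(-1/66601) = -46929775189/1506944*(-1/66601) = 46929775189/100363977344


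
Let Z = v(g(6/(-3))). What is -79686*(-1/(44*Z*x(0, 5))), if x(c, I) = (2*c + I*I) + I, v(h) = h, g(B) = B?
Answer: -13281/440 ≈ -30.184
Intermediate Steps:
Z = -2 (Z = 6/(-3) = 6*(-⅓) = -2)
x(c, I) = I + I² + 2*c (x(c, I) = (2*c + I²) + I = (I² + 2*c) + I = I + I² + 2*c)
-79686*(-1/(44*Z*x(0, 5))) = -79686*1/(88*(5 + 5² + 2*0)) = -79686*1/(88*(5 + 25 + 0)) = -79686/(88*30) = -79686/2640 = -79686*1/2640 = -13281/440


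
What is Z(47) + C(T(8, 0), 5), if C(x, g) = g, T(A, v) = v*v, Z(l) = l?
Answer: 52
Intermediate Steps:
T(A, v) = v**2
Z(47) + C(T(8, 0), 5) = 47 + 5 = 52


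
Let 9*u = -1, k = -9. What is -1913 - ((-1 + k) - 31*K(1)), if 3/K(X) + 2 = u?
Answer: -36994/19 ≈ -1947.1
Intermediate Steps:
u = -⅑ (u = (⅑)*(-1) = -⅑ ≈ -0.11111)
K(X) = -27/19 (K(X) = 3/(-2 - ⅑) = 3/(-19/9) = 3*(-9/19) = -27/19)
-1913 - ((-1 + k) - 31*K(1)) = -1913 - ((-1 - 9) - 31*(-27/19)) = -1913 - (-10 + 837/19) = -1913 - 1*647/19 = -1913 - 647/19 = -36994/19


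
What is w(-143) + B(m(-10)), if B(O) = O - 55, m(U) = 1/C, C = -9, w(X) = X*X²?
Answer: -26318359/9 ≈ -2.9243e+6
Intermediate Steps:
w(X) = X³
m(U) = -⅑ (m(U) = 1/(-9) = -⅑)
B(O) = -55 + O
w(-143) + B(m(-10)) = (-143)³ + (-55 - ⅑) = -2924207 - 496/9 = -26318359/9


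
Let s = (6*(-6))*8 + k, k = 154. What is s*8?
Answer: -1072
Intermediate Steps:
s = -134 (s = (6*(-6))*8 + 154 = -36*8 + 154 = -288 + 154 = -134)
s*8 = -134*8 = -1072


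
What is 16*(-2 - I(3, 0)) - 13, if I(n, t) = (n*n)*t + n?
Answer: -93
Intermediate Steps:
I(n, t) = n + t*n**2 (I(n, t) = n**2*t + n = t*n**2 + n = n + t*n**2)
16*(-2 - I(3, 0)) - 13 = 16*(-2 - 3*(1 + 3*0)) - 13 = 16*(-2 - 3*(1 + 0)) - 13 = 16*(-2 - 3) - 13 = 16*(-5) - 13 = -80 - 13 = -93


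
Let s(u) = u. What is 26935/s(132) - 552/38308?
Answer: 257938279/1264164 ≈ 204.04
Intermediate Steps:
26935/s(132) - 552/38308 = 26935/132 - 552/38308 = 26935*(1/132) - 552*1/38308 = 26935/132 - 138/9577 = 257938279/1264164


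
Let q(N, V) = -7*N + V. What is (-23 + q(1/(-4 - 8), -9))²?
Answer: 142129/144 ≈ 987.01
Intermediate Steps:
q(N, V) = V - 7*N
(-23 + q(1/(-4 - 8), -9))² = (-23 + (-9 - 7/(-4 - 8)))² = (-23 + (-9 - 7/(-12)))² = (-23 + (-9 - 7*(-1/12)))² = (-23 + (-9 + 7/12))² = (-23 - 101/12)² = (-377/12)² = 142129/144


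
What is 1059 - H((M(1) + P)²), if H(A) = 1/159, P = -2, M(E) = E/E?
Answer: 168380/159 ≈ 1059.0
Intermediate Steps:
M(E) = 1
H(A) = 1/159
1059 - H((M(1) + P)²) = 1059 - 1*1/159 = 1059 - 1/159 = 168380/159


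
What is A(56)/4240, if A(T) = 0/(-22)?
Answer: 0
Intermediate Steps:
A(T) = 0 (A(T) = 0*(-1/22) = 0)
A(56)/4240 = 0/4240 = 0*(1/4240) = 0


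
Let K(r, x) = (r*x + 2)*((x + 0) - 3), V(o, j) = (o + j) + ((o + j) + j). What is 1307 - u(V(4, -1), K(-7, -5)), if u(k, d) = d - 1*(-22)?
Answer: 1581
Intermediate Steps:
V(o, j) = 2*o + 3*j (V(o, j) = (j + o) + ((j + o) + j) = (j + o) + (o + 2*j) = 2*o + 3*j)
K(r, x) = (-3 + x)*(2 + r*x) (K(r, x) = (2 + r*x)*(x - 3) = (2 + r*x)*(-3 + x) = (-3 + x)*(2 + r*x))
u(k, d) = 22 + d (u(k, d) = d + 22 = 22 + d)
1307 - u(V(4, -1), K(-7, -5)) = 1307 - (22 + (-6 + 2*(-5) - 7*(-5)**2 - 3*(-7)*(-5))) = 1307 - (22 + (-6 - 10 - 7*25 - 105)) = 1307 - (22 + (-6 - 10 - 175 - 105)) = 1307 - (22 - 296) = 1307 - 1*(-274) = 1307 + 274 = 1581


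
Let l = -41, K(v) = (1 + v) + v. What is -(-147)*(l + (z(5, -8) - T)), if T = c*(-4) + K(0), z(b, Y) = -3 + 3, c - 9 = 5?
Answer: 2058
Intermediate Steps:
K(v) = 1 + 2*v
c = 14 (c = 9 + 5 = 14)
z(b, Y) = 0
T = -55 (T = 14*(-4) + (1 + 2*0) = -56 + (1 + 0) = -56 + 1 = -55)
-(-147)*(l + (z(5, -8) - T)) = -(-147)*(-41 + (0 - 1*(-55))) = -(-147)*(-41 + (0 + 55)) = -(-147)*(-41 + 55) = -(-147)*14 = -1*(-2058) = 2058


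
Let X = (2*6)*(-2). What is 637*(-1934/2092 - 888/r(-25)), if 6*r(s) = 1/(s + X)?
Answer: 173952179765/1046 ≈ 1.6630e+8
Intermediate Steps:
X = -24 (X = 12*(-2) = -24)
r(s) = 1/(6*(-24 + s)) (r(s) = 1/(6*(s - 24)) = 1/(6*(-24 + s)))
637*(-1934/2092 - 888/r(-25)) = 637*(-1934/2092 - 888/(1/(6*(-24 - 25)))) = 637*(-1934*1/2092 - 888/((⅙)/(-49))) = 637*(-967/1046 - 888/((⅙)*(-1/49))) = 637*(-967/1046 - 888/(-1/294)) = 637*(-967/1046 - 888*(-294)) = 637*(-967/1046 + 261072) = 637*(273080345/1046) = 173952179765/1046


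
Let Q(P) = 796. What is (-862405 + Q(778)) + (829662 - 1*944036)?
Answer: -975983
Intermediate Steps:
(-862405 + Q(778)) + (829662 - 1*944036) = (-862405 + 796) + (829662 - 1*944036) = -861609 + (829662 - 944036) = -861609 - 114374 = -975983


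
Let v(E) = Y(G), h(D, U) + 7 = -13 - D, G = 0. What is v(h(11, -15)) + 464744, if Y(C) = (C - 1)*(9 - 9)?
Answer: 464744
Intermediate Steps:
h(D, U) = -20 - D (h(D, U) = -7 + (-13 - D) = -20 - D)
Y(C) = 0 (Y(C) = (-1 + C)*0 = 0)
v(E) = 0
v(h(11, -15)) + 464744 = 0 + 464744 = 464744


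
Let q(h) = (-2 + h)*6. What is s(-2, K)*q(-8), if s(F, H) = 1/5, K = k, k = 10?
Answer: -12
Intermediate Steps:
K = 10
s(F, H) = ⅕
q(h) = -12 + 6*h
s(-2, K)*q(-8) = (-12 + 6*(-8))/5 = (-12 - 48)/5 = (⅕)*(-60) = -12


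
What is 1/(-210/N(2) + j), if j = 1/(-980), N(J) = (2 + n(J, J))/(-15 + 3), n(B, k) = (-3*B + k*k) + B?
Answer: 980/1234799 ≈ 0.00079365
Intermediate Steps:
n(B, k) = k**2 - 2*B (n(B, k) = (-3*B + k**2) + B = (k**2 - 3*B) + B = k**2 - 2*B)
N(J) = -1/6 - J**2/12 + J/6 (N(J) = (2 + (J**2 - 2*J))/(-15 + 3) = (2 + J**2 - 2*J)/(-12) = (2 + J**2 - 2*J)*(-1/12) = -1/6 - J**2/12 + J/6)
j = -1/980 ≈ -0.0010204
1/(-210/N(2) + j) = 1/(-210/(-1/6 - 1/12*2**2 + (1/6)*2) - 1/980) = 1/(-210/(-1/6 - 1/12*4 + 1/3) - 1/980) = 1/(-210/(-1/6 - 1/3 + 1/3) - 1/980) = 1/(-210/(-1/6) - 1/980) = 1/(-210*(-6) - 1/980) = 1/(1260 - 1/980) = 1/(1234799/980) = 980/1234799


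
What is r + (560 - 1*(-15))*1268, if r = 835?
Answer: 729935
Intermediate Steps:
r + (560 - 1*(-15))*1268 = 835 + (560 - 1*(-15))*1268 = 835 + (560 + 15)*1268 = 835 + 575*1268 = 835 + 729100 = 729935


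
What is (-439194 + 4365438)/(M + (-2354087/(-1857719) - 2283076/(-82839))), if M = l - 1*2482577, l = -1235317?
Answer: -604215909276720804/572148161376231817 ≈ -1.0560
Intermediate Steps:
M = -3717894 (M = -1235317 - 1*2482577 = -1235317 - 2482577 = -3717894)
(-439194 + 4365438)/(M + (-2354087/(-1857719) - 2283076/(-82839))) = (-439194 + 4365438)/(-3717894 + (-2354087/(-1857719) - 2283076/(-82839))) = 3926244/(-3717894 + (-2354087*(-1/1857719) - 2283076*(-1/82839))) = 3926244/(-3717894 + (2354087/1857719 + 2283076/82839)) = 3926244/(-3717894 + 4436323876637/153891584241) = 3926244/(-572148161376231817/153891584241) = 3926244*(-153891584241/572148161376231817) = -604215909276720804/572148161376231817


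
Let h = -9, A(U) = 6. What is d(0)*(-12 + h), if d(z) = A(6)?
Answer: -126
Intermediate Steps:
d(z) = 6
d(0)*(-12 + h) = 6*(-12 - 9) = 6*(-21) = -126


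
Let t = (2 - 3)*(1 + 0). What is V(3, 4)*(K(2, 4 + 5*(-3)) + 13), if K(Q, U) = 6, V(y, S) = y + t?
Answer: 38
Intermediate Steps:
t = -1 (t = -1*1 = -1)
V(y, S) = -1 + y (V(y, S) = y - 1 = -1 + y)
V(3, 4)*(K(2, 4 + 5*(-3)) + 13) = (-1 + 3)*(6 + 13) = 2*19 = 38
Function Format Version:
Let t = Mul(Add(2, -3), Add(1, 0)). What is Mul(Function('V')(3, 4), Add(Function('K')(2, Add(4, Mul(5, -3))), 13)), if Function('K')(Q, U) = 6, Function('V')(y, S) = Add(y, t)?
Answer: 38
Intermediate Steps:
t = -1 (t = Mul(-1, 1) = -1)
Function('V')(y, S) = Add(-1, y) (Function('V')(y, S) = Add(y, -1) = Add(-1, y))
Mul(Function('V')(3, 4), Add(Function('K')(2, Add(4, Mul(5, -3))), 13)) = Mul(Add(-1, 3), Add(6, 13)) = Mul(2, 19) = 38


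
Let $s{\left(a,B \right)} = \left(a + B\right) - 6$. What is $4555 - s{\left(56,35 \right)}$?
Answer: $4470$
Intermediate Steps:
$s{\left(a,B \right)} = -6 + B + a$ ($s{\left(a,B \right)} = \left(B + a\right) - 6 = -6 + B + a$)
$4555 - s{\left(56,35 \right)} = 4555 - \left(-6 + 35 + 56\right) = 4555 - 85 = 4470$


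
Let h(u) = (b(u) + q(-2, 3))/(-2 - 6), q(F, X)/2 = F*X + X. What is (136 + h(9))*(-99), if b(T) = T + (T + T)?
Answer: -105633/8 ≈ -13204.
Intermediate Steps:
b(T) = 3*T (b(T) = T + 2*T = 3*T)
q(F, X) = 2*X + 2*F*X (q(F, X) = 2*(F*X + X) = 2*(X + F*X) = 2*X + 2*F*X)
h(u) = ¾ - 3*u/8 (h(u) = (3*u + 2*3*(1 - 2))/(-2 - 6) = (3*u + 2*3*(-1))/(-8) = (3*u - 6)*(-⅛) = (-6 + 3*u)*(-⅛) = ¾ - 3*u/8)
(136 + h(9))*(-99) = (136 + (¾ - 3/8*9))*(-99) = (136 + (¾ - 27/8))*(-99) = (136 - 21/8)*(-99) = (1067/8)*(-99) = -105633/8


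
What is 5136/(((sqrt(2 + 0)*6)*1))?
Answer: 428*sqrt(2) ≈ 605.28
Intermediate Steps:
5136/(((sqrt(2 + 0)*6)*1)) = 5136/(((sqrt(2)*6)*1)) = 5136/(((6*sqrt(2))*1)) = 5136/((6*sqrt(2))) = 5136*(sqrt(2)/12) = 428*sqrt(2)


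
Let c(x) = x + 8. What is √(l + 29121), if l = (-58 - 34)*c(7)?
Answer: √27741 ≈ 166.56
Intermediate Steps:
c(x) = 8 + x
l = -1380 (l = (-58 - 34)*(8 + 7) = -92*15 = -1380)
√(l + 29121) = √(-1380 + 29121) = √27741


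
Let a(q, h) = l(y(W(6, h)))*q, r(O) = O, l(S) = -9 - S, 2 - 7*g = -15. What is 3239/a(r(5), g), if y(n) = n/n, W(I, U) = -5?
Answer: -3239/50 ≈ -64.780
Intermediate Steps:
g = 17/7 (g = 2/7 - ⅐*(-15) = 2/7 + 15/7 = 17/7 ≈ 2.4286)
y(n) = 1
a(q, h) = -10*q (a(q, h) = (-9 - 1*1)*q = (-9 - 1)*q = -10*q)
3239/a(r(5), g) = 3239/((-10*5)) = 3239/(-50) = 3239*(-1/50) = -3239/50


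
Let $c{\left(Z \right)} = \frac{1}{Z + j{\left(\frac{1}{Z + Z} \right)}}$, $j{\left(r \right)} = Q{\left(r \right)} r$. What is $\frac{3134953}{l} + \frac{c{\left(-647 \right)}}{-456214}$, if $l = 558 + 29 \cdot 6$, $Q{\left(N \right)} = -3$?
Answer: $\frac{598696401479854369}{139793408667660} \approx 4282.7$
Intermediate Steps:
$j{\left(r \right)} = - 3 r$
$c{\left(Z \right)} = \frac{1}{Z - \frac{3}{2 Z}}$ ($c{\left(Z \right)} = \frac{1}{Z - \frac{3}{Z + Z}} = \frac{1}{Z - \frac{3}{2 Z}}$)
$l = 732$ ($l = 558 + 174 = 732$)
$\frac{3134953}{l} + \frac{c{\left(-647 \right)}}{-456214} = \frac{3134953}{732} + \frac{2 \left(-647\right) \frac{1}{-3 + 2 \left(-647\right)^{2}}}{-456214} = 3134953 \cdot \frac{1}{732} + 2 \left(-647\right) \frac{1}{-3 + 2 \cdot 418609} \left(- \frac{1}{456214}\right) = \frac{3134953}{732} + 2 \left(-647\right) \frac{1}{-3 + 837218} \left(- \frac{1}{456214}\right) = \frac{3134953}{732} + 2 \left(-647\right) \frac{1}{837215} \left(- \frac{1}{456214}\right) = \frac{3134953}{732} - - \frac{647}{190974602005} = \frac{3134953}{732} + \frac{647}{190974602005} = \frac{598696401479854369}{139793408667660}$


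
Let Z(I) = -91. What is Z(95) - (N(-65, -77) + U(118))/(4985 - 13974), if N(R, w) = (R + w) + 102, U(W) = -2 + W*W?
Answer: -804117/8989 ≈ -89.456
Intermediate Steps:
U(W) = -2 + W²
N(R, w) = 102 + R + w
Z(95) - (N(-65, -77) + U(118))/(4985 - 13974) = -91 - ((102 - 65 - 77) + (-2 + 118²))/(4985 - 13974) = -91 - (-40 + (-2 + 13924))/(-8989) = -91 - (-40 + 13922)*(-1)/8989 = -91 - 13882*(-1)/8989 = -91 - 1*(-13882/8989) = -91 + 13882/8989 = -804117/8989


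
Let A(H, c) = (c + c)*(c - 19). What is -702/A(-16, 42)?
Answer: -117/322 ≈ -0.36335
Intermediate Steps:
A(H, c) = 2*c*(-19 + c) (A(H, c) = (2*c)*(-19 + c) = 2*c*(-19 + c))
-702/A(-16, 42) = -702*1/(84*(-19 + 42)) = -702/(2*42*23) = -702/1932 = -702*1/1932 = -117/322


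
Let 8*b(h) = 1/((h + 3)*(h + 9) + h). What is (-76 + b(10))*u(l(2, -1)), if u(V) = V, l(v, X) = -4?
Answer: 156255/514 ≈ 304.00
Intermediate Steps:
b(h) = 1/(8*(h + (3 + h)*(9 + h))) (b(h) = 1/(8*((h + 3)*(h + 9) + h)) = 1/(8*((3 + h)*(9 + h) + h)) = 1/(8*(h + (3 + h)*(9 + h))))
(-76 + b(10))*u(l(2, -1)) = (-76 + 1/(8*(27 + 10² + 13*10)))*(-4) = (-76 + 1/(8*(27 + 100 + 130)))*(-4) = (-76 + (⅛)/257)*(-4) = (-76 + (⅛)*(1/257))*(-4) = (-76 + 1/2056)*(-4) = -156255/2056*(-4) = 156255/514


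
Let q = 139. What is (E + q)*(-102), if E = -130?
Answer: -918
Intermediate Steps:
(E + q)*(-102) = (-130 + 139)*(-102) = 9*(-102) = -918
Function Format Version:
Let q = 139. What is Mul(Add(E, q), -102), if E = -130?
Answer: -918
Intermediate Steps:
Mul(Add(E, q), -102) = Mul(Add(-130, 139), -102) = Mul(9, -102) = -918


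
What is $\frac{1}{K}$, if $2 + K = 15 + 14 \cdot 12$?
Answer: $\frac{1}{181} \approx 0.0055249$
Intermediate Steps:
$K = 181$ ($K = -2 + \left(15 + 14 \cdot 12\right) = -2 + \left(15 + 168\right) = -2 + 183 = 181$)
$\frac{1}{K} = \frac{1}{181}$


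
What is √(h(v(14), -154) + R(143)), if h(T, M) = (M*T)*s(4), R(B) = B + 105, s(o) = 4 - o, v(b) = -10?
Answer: 2*√62 ≈ 15.748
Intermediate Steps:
R(B) = 105 + B
h(T, M) = 0 (h(T, M) = (M*T)*(4 - 1*4) = (M*T)*(4 - 4) = (M*T)*0 = 0)
√(h(v(14), -154) + R(143)) = √(0 + (105 + 143)) = √(0 + 248) = √248 = 2*√62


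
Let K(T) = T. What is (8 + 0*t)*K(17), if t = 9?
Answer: 136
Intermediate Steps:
(8 + 0*t)*K(17) = (8 + 0*9)*17 = (8 + 0)*17 = 8*17 = 136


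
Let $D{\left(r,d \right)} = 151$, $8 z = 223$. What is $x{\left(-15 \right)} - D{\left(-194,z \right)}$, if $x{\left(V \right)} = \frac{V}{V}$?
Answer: $-150$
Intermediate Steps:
$z = \frac{223}{8}$ ($z = \frac{1}{8} \cdot 223 = \frac{223}{8} \approx 27.875$)
$x{\left(V \right)} = 1$
$x{\left(-15 \right)} - D{\left(-194,z \right)} = 1 - 151 = -150$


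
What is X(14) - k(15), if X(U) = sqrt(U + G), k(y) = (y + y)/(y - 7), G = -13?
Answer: -11/4 ≈ -2.7500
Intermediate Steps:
k(y) = 2*y/(-7 + y) (k(y) = (2*y)/(-7 + y) = 2*y/(-7 + y))
X(U) = sqrt(-13 + U) (X(U) = sqrt(U - 13) = sqrt(-13 + U))
X(14) - k(15) = sqrt(-13 + 14) - 2*15/(-7 + 15) = sqrt(1) - 2*15/8 = 1 - 2*15/8 = 1 - 1*15/4 = 1 - 15/4 = -11/4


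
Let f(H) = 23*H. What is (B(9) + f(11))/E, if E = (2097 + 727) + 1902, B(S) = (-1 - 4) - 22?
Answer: 113/2363 ≈ 0.047821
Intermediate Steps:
B(S) = -27 (B(S) = -5 - 22 = -27)
E = 4726 (E = 2824 + 1902 = 4726)
(B(9) + f(11))/E = (-27 + 23*11)/4726 = (-27 + 253)*(1/4726) = 226*(1/4726) = 113/2363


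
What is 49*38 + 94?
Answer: 1956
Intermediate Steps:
49*38 + 94 = 1862 + 94 = 1956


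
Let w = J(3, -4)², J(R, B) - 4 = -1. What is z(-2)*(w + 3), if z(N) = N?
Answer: -24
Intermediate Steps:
J(R, B) = 3 (J(R, B) = 4 - 1 = 3)
w = 9 (w = 3² = 9)
z(-2)*(w + 3) = -2*(9 + 3) = -2*12 = -24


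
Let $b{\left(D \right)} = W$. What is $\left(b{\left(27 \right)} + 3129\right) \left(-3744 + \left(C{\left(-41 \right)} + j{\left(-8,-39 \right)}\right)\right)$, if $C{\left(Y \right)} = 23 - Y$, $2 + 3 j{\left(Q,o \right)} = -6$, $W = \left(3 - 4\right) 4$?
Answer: $- \frac{34525000}{3} \approx -1.1508 \cdot 10^{7}$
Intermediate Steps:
$W = -4$ ($W = \left(-1\right) 4 = -4$)
$b{\left(D \right)} = -4$
$j{\left(Q,o \right)} = - \frac{8}{3}$ ($j{\left(Q,o \right)} = - \frac{2}{3} + \frac{1}{3} \left(-6\right) = - \frac{2}{3} - 2 = - \frac{8}{3}$)
$\left(b{\left(27 \right)} + 3129\right) \left(-3744 + \left(C{\left(-41 \right)} + j{\left(-8,-39 \right)}\right)\right) = \left(-4 + 3129\right) \left(-3744 + \left(\left(23 - -41\right) - \frac{8}{3}\right)\right) = 3125 \left(-3744 + \left(\left(23 + 41\right) - \frac{8}{3}\right)\right) = 3125 \left(-3744 + \left(64 - \frac{8}{3}\right)\right) = 3125 \left(-3744 + \frac{184}{3}\right) = 3125 \left(- \frac{11048}{3}\right) = - \frac{34525000}{3}$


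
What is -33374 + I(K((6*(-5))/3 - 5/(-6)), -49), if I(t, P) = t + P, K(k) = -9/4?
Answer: -133701/4 ≈ -33425.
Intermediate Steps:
K(k) = -9/4 (K(k) = -9*1/4 = -9/4)
I(t, P) = P + t
-33374 + I(K((6*(-5))/3 - 5/(-6)), -49) = -33374 + (-49 - 9/4) = -33374 - 205/4 = -133701/4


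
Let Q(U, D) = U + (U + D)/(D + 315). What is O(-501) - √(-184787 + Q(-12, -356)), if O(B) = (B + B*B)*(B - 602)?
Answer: -276301500 - I*√310632031/41 ≈ -2.763e+8 - 429.87*I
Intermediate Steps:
O(B) = (-602 + B)*(B + B²) (O(B) = (B + B²)*(-602 + B) = (-602 + B)*(B + B²))
Q(U, D) = U + (D + U)/(315 + D)
O(-501) - √(-184787 + Q(-12, -356)) = -501*(-602 + (-501)² - 601*(-501)) - √(-184787 + (-356 + 316*(-12) - 356*(-12))/(315 - 356)) = -501*(-602 + 251001 + 301101) - √(-184787 + (-356 - 3792 + 4272)/(-41)) = -501*551500 - √(-184787 - 1/41*124) = -276301500 - √(-184787 - 124/41) = -276301500 - √(-7576391/41) = -276301500 - I*√310632031/41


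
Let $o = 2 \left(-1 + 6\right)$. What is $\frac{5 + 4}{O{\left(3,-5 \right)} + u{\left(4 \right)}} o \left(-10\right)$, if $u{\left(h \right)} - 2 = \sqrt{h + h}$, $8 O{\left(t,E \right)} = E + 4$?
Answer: $\frac{108000}{287} - \frac{115200 \sqrt{2}}{287} \approx -191.35$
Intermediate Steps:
$O{\left(t,E \right)} = \frac{1}{2} + \frac{E}{8}$ ($O{\left(t,E \right)} = \frac{E + 4}{8} = \frac{4 + E}{8} = \frac{1}{2} + \frac{E}{8}$)
$u{\left(h \right)} = 2 + \sqrt{2} \sqrt{h}$ ($u{\left(h \right)} = 2 + \sqrt{h + h} = 2 + \sqrt{2 h} = 2 + \sqrt{2} \sqrt{h}$)
$o = 10$ ($o = 2 \cdot 5 = 10$)
$\frac{5 + 4}{O{\left(3,-5 \right)} + u{\left(4 \right)}} o \left(-10\right) = \frac{5 + 4}{\left(\frac{1}{2} + \frac{1}{8} \left(-5\right)\right) + \left(2 + \sqrt{2} \sqrt{4}\right)} 10 \left(-10\right) = \frac{9}{\left(\frac{1}{2} - \frac{5}{8}\right) + \left(2 + \sqrt{2} \cdot 2\right)} 10 \left(-10\right) = \frac{9}{- \frac{1}{8} + \left(2 + 2 \sqrt{2}\right)} 10 \left(-10\right) = \frac{9}{\frac{15}{8} + 2 \sqrt{2}} \cdot 10 \left(-10\right) = \frac{90}{\frac{15}{8} + 2 \sqrt{2}} \left(-10\right) = - \frac{900}{\frac{15}{8} + 2 \sqrt{2}}$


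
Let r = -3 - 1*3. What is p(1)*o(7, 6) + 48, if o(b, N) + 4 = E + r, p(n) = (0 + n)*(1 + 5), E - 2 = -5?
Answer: -30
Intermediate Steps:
E = -3 (E = 2 - 5 = -3)
r = -6 (r = -3 - 3 = -6)
p(n) = 6*n (p(n) = n*6 = 6*n)
o(b, N) = -13 (o(b, N) = -4 + (-3 - 6) = -4 - 9 = -13)
p(1)*o(7, 6) + 48 = (6*1)*(-13) + 48 = 6*(-13) + 48 = -78 + 48 = -30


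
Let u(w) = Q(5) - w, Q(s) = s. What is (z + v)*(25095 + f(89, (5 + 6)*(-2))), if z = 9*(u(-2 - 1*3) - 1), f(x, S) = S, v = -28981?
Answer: -724609700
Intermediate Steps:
u(w) = 5 - w
z = 81 (z = 9*((5 - (-2 - 1*3)) - 1) = 9*((5 - (-2 - 3)) - 1) = 9*((5 - 1*(-5)) - 1) = 9*((5 + 5) - 1) = 9*(10 - 1) = 9*9 = 81)
(z + v)*(25095 + f(89, (5 + 6)*(-2))) = (81 - 28981)*(25095 + (5 + 6)*(-2)) = -28900*(25095 + 11*(-2)) = -28900*(25095 - 22) = -28900*25073 = -724609700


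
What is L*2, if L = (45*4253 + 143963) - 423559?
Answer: -176422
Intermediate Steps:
L = -88211 (L = (191385 + 143963) - 423559 = 335348 - 423559 = -88211)
L*2 = -88211*2 = -176422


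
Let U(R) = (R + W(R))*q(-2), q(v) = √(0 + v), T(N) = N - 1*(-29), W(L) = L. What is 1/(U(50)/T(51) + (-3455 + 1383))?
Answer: -16576/34345497 - 10*I*√2/34345497 ≈ -0.00048263 - 4.1176e-7*I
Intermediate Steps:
T(N) = 29 + N (T(N) = N + 29 = 29 + N)
q(v) = √v
U(R) = 2*I*R*√2 (U(R) = (R + R)*√(-2) = (2*R)*(I*√2) = 2*I*R*√2)
1/(U(50)/T(51) + (-3455 + 1383)) = 1/((2*I*50*√2)/(29 + 51) + (-3455 + 1383)) = 1/((100*I*√2)/80 - 2072) = 1/((100*I*√2)*(1/80) - 2072) = 1/(5*I*√2/4 - 2072) = 1/(-2072 + 5*I*√2/4)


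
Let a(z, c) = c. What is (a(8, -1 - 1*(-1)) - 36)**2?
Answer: 1296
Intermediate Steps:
(a(8, -1 - 1*(-1)) - 36)**2 = ((-1 - 1*(-1)) - 36)**2 = ((-1 + 1) - 36)**2 = (0 - 36)**2 = (-36)**2 = 1296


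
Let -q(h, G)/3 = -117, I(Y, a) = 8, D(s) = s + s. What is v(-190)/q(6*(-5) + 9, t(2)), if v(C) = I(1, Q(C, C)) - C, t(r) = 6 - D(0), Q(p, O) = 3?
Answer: 22/39 ≈ 0.56410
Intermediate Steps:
D(s) = 2*s
t(r) = 6 (t(r) = 6 - 2*0 = 6 - 1*0 = 6 + 0 = 6)
q(h, G) = 351 (q(h, G) = -3*(-117) = 351)
v(C) = 8 - C
v(-190)/q(6*(-5) + 9, t(2)) = (8 - 1*(-190))/351 = (8 + 190)*(1/351) = 198*(1/351) = 22/39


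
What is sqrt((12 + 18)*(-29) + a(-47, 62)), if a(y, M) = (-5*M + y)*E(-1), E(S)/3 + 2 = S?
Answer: sqrt(2343) ≈ 48.405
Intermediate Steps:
E(S) = -6 + 3*S
a(y, M) = -9*y + 45*M (a(y, M) = (-5*M + y)*(-6 + 3*(-1)) = (y - 5*M)*(-6 - 3) = (y - 5*M)*(-9) = -9*y + 45*M)
sqrt((12 + 18)*(-29) + a(-47, 62)) = sqrt((12 + 18)*(-29) + (-9*(-47) + 45*62)) = sqrt(30*(-29) + (423 + 2790)) = sqrt(-870 + 3213) = sqrt(2343)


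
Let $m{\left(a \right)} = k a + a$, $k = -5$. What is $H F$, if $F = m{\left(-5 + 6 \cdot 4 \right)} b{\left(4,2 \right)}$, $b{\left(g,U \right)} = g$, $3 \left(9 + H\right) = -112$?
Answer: $\frac{42256}{3} \approx 14085.0$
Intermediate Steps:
$H = - \frac{139}{3}$ ($H = -9 + \frac{1}{3} \left(-112\right) = -9 - \frac{112}{3} = - \frac{139}{3} \approx -46.333$)
$m{\left(a \right)} = - 4 a$ ($m{\left(a \right)} = - 5 a + a = - 4 a$)
$F = -304$ ($F = - 4 \left(-5 + 6 \cdot 4\right) 4 = - 4 \left(-5 + 24\right) 4 = \left(-4\right) 19 \cdot 4 = \left(-76\right) 4 = -304$)
$H F = \left(- \frac{139}{3}\right) \left(-304\right) = \frac{42256}{3}$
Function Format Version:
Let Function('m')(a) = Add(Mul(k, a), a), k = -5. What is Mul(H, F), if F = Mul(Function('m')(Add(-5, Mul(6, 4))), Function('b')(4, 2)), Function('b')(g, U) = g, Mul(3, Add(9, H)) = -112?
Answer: Rational(42256, 3) ≈ 14085.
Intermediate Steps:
H = Rational(-139, 3) (H = Add(-9, Mul(Rational(1, 3), -112)) = Add(-9, Rational(-112, 3)) = Rational(-139, 3) ≈ -46.333)
Function('m')(a) = Mul(-4, a) (Function('m')(a) = Add(Mul(-5, a), a) = Mul(-4, a))
F = -304 (F = Mul(Mul(-4, Add(-5, Mul(6, 4))), 4) = Mul(Mul(-4, Add(-5, 24)), 4) = Mul(Mul(-4, 19), 4) = Mul(-76, 4) = -304)
Mul(H, F) = Mul(Rational(-139, 3), -304) = Rational(42256, 3)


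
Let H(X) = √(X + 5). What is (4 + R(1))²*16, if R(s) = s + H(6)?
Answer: 576 + 160*√11 ≈ 1106.7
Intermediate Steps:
H(X) = √(5 + X)
R(s) = s + √11 (R(s) = s + √(5 + 6) = s + √11)
(4 + R(1))²*16 = (4 + (1 + √11))²*16 = (5 + √11)²*16 = 16*(5 + √11)²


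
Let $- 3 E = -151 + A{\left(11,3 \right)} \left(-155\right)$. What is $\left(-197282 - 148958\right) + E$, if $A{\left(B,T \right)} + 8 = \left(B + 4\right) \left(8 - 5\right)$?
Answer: $-344278$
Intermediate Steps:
$A{\left(B,T \right)} = 4 + 3 B$ ($A{\left(B,T \right)} = -8 + \left(B + 4\right) \left(8 - 5\right) = -8 + \left(4 + B\right) 3 = -8 + \left(12 + 3 B\right) = 4 + 3 B$)
$E = 1962$ ($E = - \frac{-151 + \left(4 + 3 \cdot 11\right) \left(-155\right)}{3} = - \frac{-151 + \left(4 + 33\right) \left(-155\right)}{3} = - \frac{-151 + 37 \left(-155\right)}{3} = - \frac{-151 - 5735}{3} = \left(- \frac{1}{3}\right) \left(-5886\right) = 1962$)
$\left(-197282 - 148958\right) + E = \left(-197282 - 148958\right) + 1962 = -346240 + 1962 = -344278$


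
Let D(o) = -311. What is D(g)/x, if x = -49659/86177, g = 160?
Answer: 26801047/49659 ≈ 539.70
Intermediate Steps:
x = -49659/86177 (x = -49659*1/86177 = -49659/86177 ≈ -0.57624)
D(g)/x = -311/(-49659/86177) = -311*(-86177/49659) = 26801047/49659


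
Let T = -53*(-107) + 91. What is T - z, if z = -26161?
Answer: 31923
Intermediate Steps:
T = 5762 (T = 5671 + 91 = 5762)
T - z = 5762 - 1*(-26161) = 5762 + 26161 = 31923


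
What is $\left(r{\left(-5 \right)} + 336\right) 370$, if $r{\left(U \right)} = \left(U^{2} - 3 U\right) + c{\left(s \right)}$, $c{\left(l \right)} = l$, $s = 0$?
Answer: $139120$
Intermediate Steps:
$r{\left(U \right)} = U^{2} - 3 U$ ($r{\left(U \right)} = \left(U^{2} - 3 U\right) + 0 = U^{2} - 3 U$)
$\left(r{\left(-5 \right)} + 336\right) 370 = \left(- 5 \left(-3 - 5\right) + 336\right) 370 = \left(\left(-5\right) \left(-8\right) + 336\right) 370 = \left(40 + 336\right) 370 = 376 \cdot 370 = 139120$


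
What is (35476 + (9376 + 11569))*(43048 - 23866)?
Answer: 1082267622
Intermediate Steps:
(35476 + (9376 + 11569))*(43048 - 23866) = (35476 + 20945)*19182 = 56421*19182 = 1082267622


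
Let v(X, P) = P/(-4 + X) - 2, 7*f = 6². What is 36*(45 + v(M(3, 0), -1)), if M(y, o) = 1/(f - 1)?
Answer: 169776/109 ≈ 1557.6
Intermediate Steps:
f = 36/7 (f = (⅐)*6² = (⅐)*36 = 36/7 ≈ 5.1429)
M(y, o) = 7/29 (M(y, o) = 1/(36/7 - 1) = 1/(29/7) = 7/29)
v(X, P) = -2 + P/(-4 + X)
36*(45 + v(M(3, 0), -1)) = 36*(45 + (8 - 1 - 2*7/29)/(-4 + 7/29)) = 36*(45 + (8 - 1 - 14/29)/(-109/29)) = 36*(45 - 29/109*189/29) = 36*(45 - 189/109) = 36*(4716/109) = 169776/109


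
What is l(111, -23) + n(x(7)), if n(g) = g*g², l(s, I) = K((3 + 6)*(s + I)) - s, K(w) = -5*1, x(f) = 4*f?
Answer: 21836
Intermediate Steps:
K(w) = -5
l(s, I) = -5 - s
n(g) = g³
l(111, -23) + n(x(7)) = (-5 - 1*111) + (4*7)³ = (-5 - 111) + 28³ = -116 + 21952 = 21836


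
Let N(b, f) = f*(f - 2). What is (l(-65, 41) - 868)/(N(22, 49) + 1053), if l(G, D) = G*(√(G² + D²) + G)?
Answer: 3357/3356 - 65*√5906/3356 ≈ -0.48817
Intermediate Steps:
N(b, f) = f*(-2 + f)
l(G, D) = G*(G + √(D² + G²)) (l(G, D) = G*(√(D² + G²) + G) = G*(G + √(D² + G²)))
(l(-65, 41) - 868)/(N(22, 49) + 1053) = (-65*(-65 + √(41² + (-65)²)) - 868)/(49*(-2 + 49) + 1053) = (-65*(-65 + √(1681 + 4225)) - 868)/(49*47 + 1053) = (-65*(-65 + √5906) - 868)/(2303 + 1053) = ((4225 - 65*√5906) - 868)/3356 = (3357 - 65*√5906)*(1/3356) = 3357/3356 - 65*√5906/3356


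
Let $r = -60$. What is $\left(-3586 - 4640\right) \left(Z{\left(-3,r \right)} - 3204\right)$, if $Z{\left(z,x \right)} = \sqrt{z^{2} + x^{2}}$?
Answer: $26356104 - 24678 \sqrt{401} \approx 2.5862 \cdot 10^{7}$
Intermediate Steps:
$Z{\left(z,x \right)} = \sqrt{x^{2} + z^{2}}$
$\left(-3586 - 4640\right) \left(Z{\left(-3,r \right)} - 3204\right) = \left(-3586 - 4640\right) \left(\sqrt{\left(-60\right)^{2} + \left(-3\right)^{2}} - 3204\right) = - 8226 \left(\sqrt{3600 + 9} - 3204\right) = - 8226 \left(\sqrt{3609} - 3204\right) = - 8226 \left(3 \sqrt{401} - 3204\right) = - 8226 \left(-3204 + 3 \sqrt{401}\right) = 26356104 - 24678 \sqrt{401}$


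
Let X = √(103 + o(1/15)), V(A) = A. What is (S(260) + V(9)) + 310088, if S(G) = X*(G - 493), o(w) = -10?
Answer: 310097 - 233*√93 ≈ 3.0785e+5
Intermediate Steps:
X = √93 (X = √(103 - 10) = √93 ≈ 9.6436)
S(G) = √93*(-493 + G) (S(G) = √93*(G - 493) = √93*(-493 + G))
(S(260) + V(9)) + 310088 = (√93*(-493 + 260) + 9) + 310088 = (√93*(-233) + 9) + 310088 = (-233*√93 + 9) + 310088 = (9 - 233*√93) + 310088 = 310097 - 233*√93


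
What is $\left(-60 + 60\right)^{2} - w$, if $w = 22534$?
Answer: $-22534$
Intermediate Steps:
$\left(-60 + 60\right)^{2} - w = \left(-60 + 60\right)^{2} - 22534 = 0^{2} - 22534 = 0 - 22534 = -22534$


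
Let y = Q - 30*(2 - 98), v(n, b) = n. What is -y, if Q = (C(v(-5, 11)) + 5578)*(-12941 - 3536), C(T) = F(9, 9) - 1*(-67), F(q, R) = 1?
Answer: 93026262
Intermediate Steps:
C(T) = 68 (C(T) = 1 - 1*(-67) = 1 + 67 = 68)
Q = -93029142 (Q = (68 + 5578)*(-12941 - 3536) = 5646*(-16477) = -93029142)
y = -93026262 (y = -93029142 - 30*(2 - 98) = -93029142 - 30*(-96) = -93029142 - 1*(-2880) = -93029142 + 2880 = -93026262)
-y = -1*(-93026262) = 93026262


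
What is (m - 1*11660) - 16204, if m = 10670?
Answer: -17194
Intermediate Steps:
(m - 1*11660) - 16204 = (10670 - 1*11660) - 16204 = (10670 - 11660) - 16204 = -990 - 16204 = -17194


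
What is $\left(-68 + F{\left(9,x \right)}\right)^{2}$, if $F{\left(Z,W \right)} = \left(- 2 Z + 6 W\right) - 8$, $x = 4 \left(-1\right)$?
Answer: $13924$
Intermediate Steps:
$x = -4$
$F{\left(Z,W \right)} = -8 - 2 Z + 6 W$
$\left(-68 + F{\left(9,x \right)}\right)^{2} = \left(-68 - 50\right)^{2} = \left(-118\right)^{2} = 13924$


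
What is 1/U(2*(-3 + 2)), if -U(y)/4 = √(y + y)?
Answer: I/8 ≈ 0.125*I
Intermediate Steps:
U(y) = -4*√2*√y (U(y) = -4*√(y + y) = -4*√2*√y)
1/U(2*(-3 + 2)) = 1/(-4*√2*√(2*(-3 + 2))) = 1/(-4*√2*√(2*(-1))) = 1/(-4*√2*√(-2)) = 1/(-4*√2*I*√2) = 1/(-8*I) = I/8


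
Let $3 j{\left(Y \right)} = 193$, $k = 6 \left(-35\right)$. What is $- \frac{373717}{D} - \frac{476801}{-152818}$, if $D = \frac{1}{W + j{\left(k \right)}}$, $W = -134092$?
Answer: $\frac{22963235359656401}{458454} \approx 5.0088 \cdot 10^{10}$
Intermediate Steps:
$k = -210$
$j{\left(Y \right)} = \frac{193}{3}$ ($j{\left(Y \right)} = \frac{1}{3} \cdot 193 = \frac{193}{3}$)
$D = - \frac{3}{402083}$ ($D = \frac{1}{-134092 + \frac{193}{3}} = \frac{1}{- \frac{402083}{3}} = - \frac{3}{402083} \approx -7.4611 \cdot 10^{-6}$)
$- \frac{373717}{D} - \frac{476801}{-152818} = - \frac{373717}{- \frac{3}{402083}} - \frac{476801}{-152818} = \left(-373717\right) \left(- \frac{402083}{3}\right) - - \frac{476801}{152818} = \frac{150265252511}{3} + \frac{476801}{152818} = \frac{22963235359656401}{458454}$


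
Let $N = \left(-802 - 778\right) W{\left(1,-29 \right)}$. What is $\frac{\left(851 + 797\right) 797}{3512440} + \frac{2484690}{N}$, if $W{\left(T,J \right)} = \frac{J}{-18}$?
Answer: $- \frac{981447870193}{1005875005} \approx -975.72$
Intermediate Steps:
$W{\left(T,J \right)} = - \frac{J}{18}$ ($W{\left(T,J \right)} = J \left(- \frac{1}{18}\right) = - \frac{J}{18}$)
$N = - \frac{22910}{9}$ ($N = \left(-802 - 778\right) \left(\left(- \frac{1}{18}\right) \left(-29\right)\right) = \left(-1580\right) \frac{29}{18} = - \frac{22910}{9} \approx -2545.6$)
$\frac{\left(851 + 797\right) 797}{3512440} + \frac{2484690}{N} = \frac{\left(851 + 797\right) 797}{3512440} + \frac{2484690}{- \frac{22910}{9}} = 1648 \cdot 797 \cdot \frac{1}{3512440} + 2484690 \left(- \frac{9}{22910}\right) = 1313456 \cdot \frac{1}{3512440} - \frac{2236221}{2291} = \frac{164182}{439055} - \frac{2236221}{2291} = - \frac{981447870193}{1005875005}$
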